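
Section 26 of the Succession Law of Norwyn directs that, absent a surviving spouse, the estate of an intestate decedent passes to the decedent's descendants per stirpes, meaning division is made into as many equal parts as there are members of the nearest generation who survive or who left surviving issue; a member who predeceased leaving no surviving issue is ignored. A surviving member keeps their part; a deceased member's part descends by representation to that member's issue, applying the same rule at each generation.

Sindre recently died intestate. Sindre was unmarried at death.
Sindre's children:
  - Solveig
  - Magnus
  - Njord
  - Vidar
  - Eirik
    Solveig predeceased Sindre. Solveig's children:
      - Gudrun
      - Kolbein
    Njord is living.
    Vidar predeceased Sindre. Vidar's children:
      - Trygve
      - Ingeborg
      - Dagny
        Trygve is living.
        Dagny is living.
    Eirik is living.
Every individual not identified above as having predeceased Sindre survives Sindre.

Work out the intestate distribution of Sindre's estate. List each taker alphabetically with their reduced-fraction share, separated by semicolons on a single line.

Dagny 1/15; Eirik 1/5; Gudrun 1/10; Ingeborg 1/15; Kolbein 1/10; Magnus 1/5; Njord 1/5; Trygve 1/15

There is no surviving spouse, so the entire estate passes to Sindre's descendants per stirpes.
The estate is divided into 5 equal shares of 1/5 among Solveig, Magnus, Njord, Vidar, Eirik.
Solveig predeceased; the 1/5 allotted to Solveig's branch passes to Solveig's issue by representation.
The 1/5 is divided into 2 equal shares of 1/10 among Gudrun, Kolbein.
Gudrun is living and takes 1/10.
Kolbein is living and takes 1/10.
Magnus is living and takes 1/5.
Njord is living and takes 1/5.
Vidar predeceased; the 1/5 allotted to Vidar's branch passes to Vidar's issue by representation.
The 1/5 is divided into 3 equal shares of 1/15 among Trygve, Ingeborg, Dagny.
Trygve is living and takes 1/15.
Ingeborg is living and takes 1/15.
Dagny is living and takes 1/15.
Eirik is living and takes 1/5.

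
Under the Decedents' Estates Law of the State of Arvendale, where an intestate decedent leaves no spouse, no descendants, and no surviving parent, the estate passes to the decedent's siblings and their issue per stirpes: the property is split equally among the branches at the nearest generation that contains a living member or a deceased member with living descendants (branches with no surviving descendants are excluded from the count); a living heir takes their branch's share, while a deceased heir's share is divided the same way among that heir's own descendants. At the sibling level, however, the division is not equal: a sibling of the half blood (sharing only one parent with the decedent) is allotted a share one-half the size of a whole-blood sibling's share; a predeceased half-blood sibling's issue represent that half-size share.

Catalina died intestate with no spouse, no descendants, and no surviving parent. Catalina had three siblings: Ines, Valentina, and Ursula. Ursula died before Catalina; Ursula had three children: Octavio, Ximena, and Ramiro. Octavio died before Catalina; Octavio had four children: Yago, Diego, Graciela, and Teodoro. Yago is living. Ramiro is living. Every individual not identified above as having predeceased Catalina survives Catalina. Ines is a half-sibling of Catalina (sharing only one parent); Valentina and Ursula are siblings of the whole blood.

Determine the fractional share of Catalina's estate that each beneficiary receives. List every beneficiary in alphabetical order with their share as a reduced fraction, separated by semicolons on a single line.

No spouse, descendants, or parent survives, so the estate passes to Catalina's siblings per stirpes.
Half-blood siblings count for one-half the weight of whole-blood siblings at the initial division.
Dividing 1 in proportion to weights (total weight 5/2): Ines (weight 1/2) → 1/5; Valentina (weight 1) → 2/5; Ursula (weight 1) → 2/5.
Ines is living and takes 1/5.
Valentina is living and takes 2/5.
Ursula predeceased; the 2/5 allotted to Ursula's branch passes to Ursula's issue by representation.
The 2/5 is divided into 3 equal shares of 2/15 among Octavio, Ximena, Ramiro.
Octavio predeceased; the 2/15 allotted to Octavio's branch passes to Octavio's issue by representation.
The 2/15 is divided into 4 equal shares of 1/30 among Yago, Diego, Graciela, Teodoro.
Yago is living and takes 1/30.
Diego is living and takes 1/30.
Graciela is living and takes 1/30.
Teodoro is living and takes 1/30.
Ximena is living and takes 2/15.
Ramiro is living and takes 2/15.

Diego 1/30; Graciela 1/30; Ines 1/5; Ramiro 2/15; Teodoro 1/30; Valentina 2/5; Ximena 2/15; Yago 1/30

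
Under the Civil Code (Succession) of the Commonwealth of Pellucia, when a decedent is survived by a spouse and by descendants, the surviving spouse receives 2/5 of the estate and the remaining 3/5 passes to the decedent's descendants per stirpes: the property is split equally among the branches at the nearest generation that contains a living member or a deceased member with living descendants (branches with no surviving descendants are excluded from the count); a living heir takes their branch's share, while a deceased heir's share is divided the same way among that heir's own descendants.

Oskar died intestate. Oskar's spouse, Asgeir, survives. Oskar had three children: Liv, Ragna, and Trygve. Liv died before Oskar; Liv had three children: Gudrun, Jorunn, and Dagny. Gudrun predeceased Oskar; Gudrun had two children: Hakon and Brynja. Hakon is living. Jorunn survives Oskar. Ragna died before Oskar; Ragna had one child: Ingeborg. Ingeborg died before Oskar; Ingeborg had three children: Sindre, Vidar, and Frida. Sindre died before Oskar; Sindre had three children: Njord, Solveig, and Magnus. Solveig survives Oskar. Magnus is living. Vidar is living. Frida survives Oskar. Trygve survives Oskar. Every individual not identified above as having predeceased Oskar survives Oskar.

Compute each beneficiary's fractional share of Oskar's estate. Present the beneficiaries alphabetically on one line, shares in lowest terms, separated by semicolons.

Asgeir 2/5; Brynja 1/30; Dagny 1/15; Frida 1/15; Hakon 1/30; Jorunn 1/15; Magnus 1/45; Njord 1/45; Solveig 1/45; Trygve 1/5; Vidar 1/15

Asgeir, as surviving spouse, takes 2/5.
The remaining 3/5 passes to Oskar's descendants per stirpes.
The 3/5 is divided into 3 equal shares of 1/5 among Liv, Ragna, Trygve.
Liv predeceased; the 1/5 allotted to Liv's branch passes to Liv's issue by representation.
The 1/5 is divided into 3 equal shares of 1/15 among Gudrun, Jorunn, Dagny.
Gudrun predeceased; the 1/15 allotted to Gudrun's branch passes to Gudrun's issue by representation.
The 1/15 is divided into 2 equal shares of 1/30 among Hakon, Brynja.
Hakon is living and takes 1/30.
Brynja is living and takes 1/30.
Jorunn is living and takes 1/15.
Dagny is living and takes 1/15.
Ragna predeceased; the 1/5 allotted to Ragna's branch passes to Ragna's issue by representation.
Ingeborg's line is the sole branch at this level, so the full 1/5 passes to Ingeborg's issue by representation.
The 1/5 is divided into 3 equal shares of 1/15 among Sindre, Vidar, Frida.
Sindre predeceased; the 1/15 allotted to Sindre's branch passes to Sindre's issue by representation.
The 1/15 is divided into 3 equal shares of 1/45 among Njord, Solveig, Magnus.
Njord is living and takes 1/45.
Solveig is living and takes 1/45.
Magnus is living and takes 1/45.
Vidar is living and takes 1/15.
Frida is living and takes 1/15.
Trygve is living and takes 1/5.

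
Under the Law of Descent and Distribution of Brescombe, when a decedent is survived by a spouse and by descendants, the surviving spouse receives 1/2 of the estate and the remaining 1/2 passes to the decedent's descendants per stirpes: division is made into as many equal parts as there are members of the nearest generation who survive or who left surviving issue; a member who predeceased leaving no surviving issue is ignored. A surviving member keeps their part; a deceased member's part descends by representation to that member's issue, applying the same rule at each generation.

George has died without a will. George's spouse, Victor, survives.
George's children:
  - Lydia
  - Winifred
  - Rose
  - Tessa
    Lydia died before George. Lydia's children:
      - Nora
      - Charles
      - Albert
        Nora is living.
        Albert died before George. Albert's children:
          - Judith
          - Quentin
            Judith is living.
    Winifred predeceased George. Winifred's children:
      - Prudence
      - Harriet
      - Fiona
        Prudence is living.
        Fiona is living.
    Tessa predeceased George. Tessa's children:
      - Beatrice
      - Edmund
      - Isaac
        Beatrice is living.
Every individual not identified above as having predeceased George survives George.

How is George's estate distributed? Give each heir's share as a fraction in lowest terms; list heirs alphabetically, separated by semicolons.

Beatrice 1/24; Charles 1/24; Edmund 1/24; Fiona 1/24; Harriet 1/24; Isaac 1/24; Judith 1/48; Nora 1/24; Prudence 1/24; Quentin 1/48; Rose 1/8; Victor 1/2

Victor, as surviving spouse, takes 1/2.
The remaining 1/2 passes to George's descendants per stirpes.
The 1/2 is divided into 4 equal shares of 1/8 among Lydia, Winifred, Rose, Tessa.
Lydia predeceased; the 1/8 allotted to Lydia's branch passes to Lydia's issue by representation.
The 1/8 is divided into 3 equal shares of 1/24 among Nora, Charles, Albert.
Nora is living and takes 1/24.
Charles is living and takes 1/24.
Albert predeceased; the 1/24 allotted to Albert's branch passes to Albert's issue by representation.
The 1/24 is divided into 2 equal shares of 1/48 among Judith, Quentin.
Judith is living and takes 1/48.
Quentin is living and takes 1/48.
Winifred predeceased; the 1/8 allotted to Winifred's branch passes to Winifred's issue by representation.
The 1/8 is divided into 3 equal shares of 1/24 among Prudence, Harriet, Fiona.
Prudence is living and takes 1/24.
Harriet is living and takes 1/24.
Fiona is living and takes 1/24.
Rose is living and takes 1/8.
Tessa predeceased; the 1/8 allotted to Tessa's branch passes to Tessa's issue by representation.
The 1/8 is divided into 3 equal shares of 1/24 among Beatrice, Edmund, Isaac.
Beatrice is living and takes 1/24.
Edmund is living and takes 1/24.
Isaac is living and takes 1/24.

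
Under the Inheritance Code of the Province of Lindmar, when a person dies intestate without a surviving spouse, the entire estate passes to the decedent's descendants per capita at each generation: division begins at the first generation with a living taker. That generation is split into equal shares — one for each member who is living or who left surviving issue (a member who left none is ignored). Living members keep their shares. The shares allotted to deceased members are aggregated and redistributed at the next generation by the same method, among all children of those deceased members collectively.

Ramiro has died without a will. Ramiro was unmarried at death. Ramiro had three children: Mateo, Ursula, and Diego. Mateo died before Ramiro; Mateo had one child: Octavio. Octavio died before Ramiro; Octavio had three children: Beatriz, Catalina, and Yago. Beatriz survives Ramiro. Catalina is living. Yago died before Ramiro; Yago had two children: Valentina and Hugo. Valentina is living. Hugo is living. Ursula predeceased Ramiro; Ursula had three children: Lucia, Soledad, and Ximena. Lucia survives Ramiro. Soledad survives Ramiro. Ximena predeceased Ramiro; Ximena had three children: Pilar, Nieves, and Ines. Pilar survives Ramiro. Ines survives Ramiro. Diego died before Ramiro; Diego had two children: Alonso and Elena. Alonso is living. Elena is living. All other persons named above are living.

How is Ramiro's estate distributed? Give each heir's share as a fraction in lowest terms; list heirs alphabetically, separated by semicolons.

Alonso 1/6; Beatriz 1/18; Catalina 1/18; Elena 1/6; Hugo 1/36; Ines 1/18; Lucia 1/6; Nieves 1/18; Pilar 1/18; Soledad 1/6; Valentina 1/36

There is no surviving spouse, so the entire estate passes to Ramiro's descendants per capita at each generation.
No one at generation 1 (Mateo, Ursula, Diego) is living; moving to the next generation.
At generation 2 (Octavio, Lucia, Soledad, Ximena, Alonso, Elena) there are 6 shares of (1)/6 = 1/6 each.
Living: Lucia, Soledad, Alonso, and Elena — each takes 1/6.
Deceased: Octavio and Ximena. Their combined 1/3 is pooled and carried to generation 3.
At generation 3 (Beatriz, Catalina, Yago, Pilar, Nieves, Ines) there are 6 shares of (1/3)/6 = 1/18 each.
Living: Beatriz, Catalina, Pilar, Nieves, and Ines — each takes 1/18.
Deceased: Yago. That 1/18 share is carried to generation 4.
At generation 4 (Valentina, Hugo) there are 2 shares of (1/18)/2 = 1/36 each.
Living: Valentina and Hugo — each takes 1/36.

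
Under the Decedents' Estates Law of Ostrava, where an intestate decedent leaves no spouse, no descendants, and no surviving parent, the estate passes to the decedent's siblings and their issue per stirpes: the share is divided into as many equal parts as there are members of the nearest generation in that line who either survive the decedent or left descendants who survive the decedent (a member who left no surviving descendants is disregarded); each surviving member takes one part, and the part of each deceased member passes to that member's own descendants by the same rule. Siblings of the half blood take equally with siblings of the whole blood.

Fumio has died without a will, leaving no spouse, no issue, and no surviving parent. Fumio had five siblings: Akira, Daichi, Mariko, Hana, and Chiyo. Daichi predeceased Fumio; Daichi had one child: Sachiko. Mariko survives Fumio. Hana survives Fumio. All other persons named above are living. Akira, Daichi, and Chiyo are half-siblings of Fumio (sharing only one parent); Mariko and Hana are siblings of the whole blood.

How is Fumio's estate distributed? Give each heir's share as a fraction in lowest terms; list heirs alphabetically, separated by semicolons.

No spouse, descendants, or parent survives, so the estate passes to Fumio's siblings per stirpes.
Half-blood and whole-blood siblings take equally under the stated rule.
The estate is divided into 5 equal shares of 1/5 among Akira, Daichi, Mariko, Hana, Chiyo.
Akira is living and takes 1/5.
Daichi predeceased; the 1/5 allotted to Daichi's branch passes to Daichi's issue by representation.
Sachiko is the sole taker at this level and receives the full 1/5.
Mariko is living and takes 1/5.
Hana is living and takes 1/5.
Chiyo is living and takes 1/5.

Akira 1/5; Chiyo 1/5; Hana 1/5; Mariko 1/5; Sachiko 1/5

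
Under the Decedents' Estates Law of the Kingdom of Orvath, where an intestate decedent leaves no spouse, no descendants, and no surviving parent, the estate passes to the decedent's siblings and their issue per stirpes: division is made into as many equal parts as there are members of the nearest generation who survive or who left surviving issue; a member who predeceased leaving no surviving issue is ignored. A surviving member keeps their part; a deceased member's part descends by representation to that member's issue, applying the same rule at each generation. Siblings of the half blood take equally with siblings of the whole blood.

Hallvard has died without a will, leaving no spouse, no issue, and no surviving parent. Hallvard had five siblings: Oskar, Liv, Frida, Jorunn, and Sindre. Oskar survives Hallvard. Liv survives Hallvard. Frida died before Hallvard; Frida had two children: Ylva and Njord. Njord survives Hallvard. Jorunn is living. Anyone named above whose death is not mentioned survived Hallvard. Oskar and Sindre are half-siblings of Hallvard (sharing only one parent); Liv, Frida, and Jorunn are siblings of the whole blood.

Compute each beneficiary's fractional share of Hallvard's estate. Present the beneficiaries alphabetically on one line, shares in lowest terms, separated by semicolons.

Jorunn 1/5; Liv 1/5; Njord 1/10; Oskar 1/5; Sindre 1/5; Ylva 1/10

No spouse, descendants, or parent survives, so the estate passes to Hallvard's siblings per stirpes.
Half-blood and whole-blood siblings take equally under the stated rule.
The estate is divided into 5 equal shares of 1/5 among Oskar, Liv, Frida, Jorunn, Sindre.
Oskar is living and takes 1/5.
Liv is living and takes 1/5.
Frida predeceased; the 1/5 allotted to Frida's branch passes to Frida's issue by representation.
The 1/5 is divided into 2 equal shares of 1/10 among Ylva, Njord.
Ylva is living and takes 1/10.
Njord is living and takes 1/10.
Jorunn is living and takes 1/5.
Sindre is living and takes 1/5.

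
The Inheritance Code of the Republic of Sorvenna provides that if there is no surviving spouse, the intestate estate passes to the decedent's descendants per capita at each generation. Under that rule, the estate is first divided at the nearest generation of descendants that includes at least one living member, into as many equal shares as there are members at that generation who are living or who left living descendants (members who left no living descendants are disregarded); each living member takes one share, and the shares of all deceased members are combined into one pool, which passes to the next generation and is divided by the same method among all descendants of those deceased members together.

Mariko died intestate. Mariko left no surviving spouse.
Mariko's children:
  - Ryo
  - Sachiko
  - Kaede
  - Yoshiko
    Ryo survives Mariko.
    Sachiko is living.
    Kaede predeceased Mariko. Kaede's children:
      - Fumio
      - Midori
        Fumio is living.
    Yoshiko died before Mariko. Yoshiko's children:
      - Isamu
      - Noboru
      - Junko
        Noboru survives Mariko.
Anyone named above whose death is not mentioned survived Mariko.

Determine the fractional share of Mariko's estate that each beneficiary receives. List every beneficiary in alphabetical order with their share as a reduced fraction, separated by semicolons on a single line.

Fumio 1/10; Isamu 1/10; Junko 1/10; Midori 1/10; Noboru 1/10; Ryo 1/4; Sachiko 1/4

There is no surviving spouse, so the entire estate passes to Mariko's descendants per capita at each generation.
At generation 1 (Ryo, Sachiko, Kaede, Yoshiko) there are 4 shares of (1)/4 = 1/4 each.
Living: Ryo and Sachiko — each takes 1/4.
Deceased: Kaede and Yoshiko. Their combined 1/2 is pooled and carried to generation 2.
At generation 2 (Fumio, Midori, Isamu, Noboru, Junko) there are 5 shares of (1/2)/5 = 1/10 each.
Living: Fumio, Midori, Isamu, Noboru, and Junko — each takes 1/10.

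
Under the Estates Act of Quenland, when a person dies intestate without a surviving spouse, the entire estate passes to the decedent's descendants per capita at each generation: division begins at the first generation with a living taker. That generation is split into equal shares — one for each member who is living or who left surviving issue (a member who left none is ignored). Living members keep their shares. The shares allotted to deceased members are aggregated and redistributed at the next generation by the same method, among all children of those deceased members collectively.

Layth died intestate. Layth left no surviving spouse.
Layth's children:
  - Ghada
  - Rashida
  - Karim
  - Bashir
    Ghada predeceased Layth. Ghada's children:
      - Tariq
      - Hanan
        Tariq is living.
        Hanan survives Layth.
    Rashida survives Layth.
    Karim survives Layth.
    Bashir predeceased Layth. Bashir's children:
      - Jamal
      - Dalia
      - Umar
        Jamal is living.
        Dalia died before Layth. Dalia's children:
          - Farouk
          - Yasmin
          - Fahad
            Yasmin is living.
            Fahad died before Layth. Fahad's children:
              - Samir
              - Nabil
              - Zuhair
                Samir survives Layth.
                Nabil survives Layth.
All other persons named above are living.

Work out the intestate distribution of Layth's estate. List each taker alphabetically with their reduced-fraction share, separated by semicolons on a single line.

There is no surviving spouse, so the entire estate passes to Layth's descendants per capita at each generation.
At generation 1 (Ghada, Rashida, Karim, Bashir) there are 4 shares of (1)/4 = 1/4 each.
Living: Rashida and Karim — each takes 1/4.
Deceased: Ghada and Bashir. Their combined 1/2 is pooled and carried to generation 2.
At generation 2 (Tariq, Hanan, Jamal, Dalia, Umar) there are 5 shares of (1/2)/5 = 1/10 each.
Living: Tariq, Hanan, Jamal, and Umar — each takes 1/10.
Deceased: Dalia. That 1/10 share is carried to generation 3.
At generation 3 (Farouk, Yasmin, Fahad) there are 3 shares of (1/10)/3 = 1/30 each.
Living: Farouk and Yasmin — each takes 1/30.
Deceased: Fahad. That 1/30 share is carried to generation 4.
At generation 4 (Samir, Nabil, Zuhair) there are 3 shares of (1/30)/3 = 1/90 each.
Living: Samir, Nabil, and Zuhair — each takes 1/90.

Farouk 1/30; Hanan 1/10; Jamal 1/10; Karim 1/4; Nabil 1/90; Rashida 1/4; Samir 1/90; Tariq 1/10; Umar 1/10; Yasmin 1/30; Zuhair 1/90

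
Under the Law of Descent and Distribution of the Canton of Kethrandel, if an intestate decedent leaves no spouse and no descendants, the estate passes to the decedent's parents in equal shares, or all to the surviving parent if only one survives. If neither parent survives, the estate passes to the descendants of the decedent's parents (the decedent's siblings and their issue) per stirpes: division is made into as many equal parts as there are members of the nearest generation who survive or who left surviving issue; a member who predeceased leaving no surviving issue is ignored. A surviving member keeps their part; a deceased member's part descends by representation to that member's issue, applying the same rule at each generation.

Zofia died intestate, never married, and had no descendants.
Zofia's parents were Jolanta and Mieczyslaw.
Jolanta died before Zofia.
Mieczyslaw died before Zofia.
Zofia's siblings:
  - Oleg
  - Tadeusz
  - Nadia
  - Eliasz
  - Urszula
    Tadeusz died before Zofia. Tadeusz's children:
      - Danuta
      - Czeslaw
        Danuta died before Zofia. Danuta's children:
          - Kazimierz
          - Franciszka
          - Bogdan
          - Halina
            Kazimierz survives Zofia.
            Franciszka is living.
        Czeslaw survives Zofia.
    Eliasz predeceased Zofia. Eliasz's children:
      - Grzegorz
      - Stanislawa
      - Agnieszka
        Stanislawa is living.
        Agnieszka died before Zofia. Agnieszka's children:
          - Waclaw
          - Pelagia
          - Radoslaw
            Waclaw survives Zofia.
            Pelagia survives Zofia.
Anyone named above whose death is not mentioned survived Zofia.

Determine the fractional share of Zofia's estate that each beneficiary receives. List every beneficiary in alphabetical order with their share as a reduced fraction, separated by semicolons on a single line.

Bogdan 1/40; Czeslaw 1/10; Franciszka 1/40; Grzegorz 1/15; Halina 1/40; Kazimierz 1/40; Nadia 1/5; Oleg 1/5; Pelagia 1/45; Radoslaw 1/45; Stanislawa 1/15; Urszula 1/5; Waclaw 1/45

Neither parent survives and there are no descendants, so the estate passes to Zofia's siblings and their issue per stirpes.
The estate is divided into 5 equal shares of 1/5 among Oleg, Tadeusz, Nadia, Eliasz, Urszula.
Oleg is living and takes 1/5.
Tadeusz predeceased; the 1/5 allotted to Tadeusz's branch passes to Tadeusz's issue by representation.
The 1/5 is divided into 2 equal shares of 1/10 among Danuta, Czeslaw.
Danuta predeceased; the 1/10 allotted to Danuta's branch passes to Danuta's issue by representation.
The 1/10 is divided into 4 equal shares of 1/40 among Kazimierz, Franciszka, Bogdan, Halina.
Kazimierz is living and takes 1/40.
Franciszka is living and takes 1/40.
Bogdan is living and takes 1/40.
Halina is living and takes 1/40.
Czeslaw is living and takes 1/10.
Nadia is living and takes 1/5.
Eliasz predeceased; the 1/5 allotted to Eliasz's branch passes to Eliasz's issue by representation.
The 1/5 is divided into 3 equal shares of 1/15 among Grzegorz, Stanislawa, Agnieszka.
Grzegorz is living and takes 1/15.
Stanislawa is living and takes 1/15.
Agnieszka predeceased; the 1/15 allotted to Agnieszka's branch passes to Agnieszka's issue by representation.
The 1/15 is divided into 3 equal shares of 1/45 among Waclaw, Pelagia, Radoslaw.
Waclaw is living and takes 1/45.
Pelagia is living and takes 1/45.
Radoslaw is living and takes 1/45.
Urszula is living and takes 1/5.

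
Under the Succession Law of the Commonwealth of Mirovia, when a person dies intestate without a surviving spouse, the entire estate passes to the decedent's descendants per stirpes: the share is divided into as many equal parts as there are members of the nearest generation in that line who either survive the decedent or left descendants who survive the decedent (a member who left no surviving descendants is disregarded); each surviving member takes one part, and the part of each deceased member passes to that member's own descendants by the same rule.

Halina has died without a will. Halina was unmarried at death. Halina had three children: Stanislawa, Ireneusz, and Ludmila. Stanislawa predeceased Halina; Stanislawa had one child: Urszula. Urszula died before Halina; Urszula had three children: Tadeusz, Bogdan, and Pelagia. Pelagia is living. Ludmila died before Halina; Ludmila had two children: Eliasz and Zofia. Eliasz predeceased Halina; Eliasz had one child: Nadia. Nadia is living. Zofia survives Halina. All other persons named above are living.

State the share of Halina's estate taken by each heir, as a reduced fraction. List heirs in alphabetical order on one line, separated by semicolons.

There is no surviving spouse, so the entire estate passes to Halina's descendants per stirpes.
The estate is divided into 3 equal shares of 1/3 among Stanislawa, Ireneusz, Ludmila.
Stanislawa predeceased; the 1/3 allotted to Stanislawa's branch passes to Stanislawa's issue by representation.
Urszula's line is the sole branch at this level, so the full 1/3 passes to Urszula's issue by representation.
The 1/3 is divided into 3 equal shares of 1/9 among Tadeusz, Bogdan, Pelagia.
Tadeusz is living and takes 1/9.
Bogdan is living and takes 1/9.
Pelagia is living and takes 1/9.
Ireneusz is living and takes 1/3.
Ludmila predeceased; the 1/3 allotted to Ludmila's branch passes to Ludmila's issue by representation.
The 1/3 is divided into 2 equal shares of 1/6 among Eliasz, Zofia.
Eliasz predeceased; the 1/6 allotted to Eliasz's branch passes to Eliasz's issue by representation.
Nadia is the sole taker at this level and receives the full 1/6.
Zofia is living and takes 1/6.

Bogdan 1/9; Ireneusz 1/3; Nadia 1/6; Pelagia 1/9; Tadeusz 1/9; Zofia 1/6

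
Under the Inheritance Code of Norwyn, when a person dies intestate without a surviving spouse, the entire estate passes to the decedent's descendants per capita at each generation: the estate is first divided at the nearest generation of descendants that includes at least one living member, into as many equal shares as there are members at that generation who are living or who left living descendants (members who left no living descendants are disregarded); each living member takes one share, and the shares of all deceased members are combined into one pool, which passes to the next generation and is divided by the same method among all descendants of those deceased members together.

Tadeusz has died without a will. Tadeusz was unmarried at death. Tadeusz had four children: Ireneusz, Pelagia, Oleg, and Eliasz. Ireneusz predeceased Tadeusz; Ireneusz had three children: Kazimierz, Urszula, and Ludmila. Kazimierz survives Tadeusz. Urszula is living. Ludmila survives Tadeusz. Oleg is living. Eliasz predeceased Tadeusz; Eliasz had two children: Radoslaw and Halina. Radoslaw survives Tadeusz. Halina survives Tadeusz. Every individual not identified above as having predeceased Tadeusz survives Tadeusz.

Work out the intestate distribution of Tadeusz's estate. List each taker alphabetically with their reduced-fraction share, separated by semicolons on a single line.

Halina 1/10; Kazimierz 1/10; Ludmila 1/10; Oleg 1/4; Pelagia 1/4; Radoslaw 1/10; Urszula 1/10

There is no surviving spouse, so the entire estate passes to Tadeusz's descendants per capita at each generation.
At generation 1 (Ireneusz, Pelagia, Oleg, Eliasz) there are 4 shares of (1)/4 = 1/4 each.
Living: Pelagia and Oleg — each takes 1/4.
Deceased: Ireneusz and Eliasz. Their combined 1/2 is pooled and carried to generation 2.
At generation 2 (Kazimierz, Urszula, Ludmila, Radoslaw, Halina) there are 5 shares of (1/2)/5 = 1/10 each.
Living: Kazimierz, Urszula, Ludmila, Radoslaw, and Halina — each takes 1/10.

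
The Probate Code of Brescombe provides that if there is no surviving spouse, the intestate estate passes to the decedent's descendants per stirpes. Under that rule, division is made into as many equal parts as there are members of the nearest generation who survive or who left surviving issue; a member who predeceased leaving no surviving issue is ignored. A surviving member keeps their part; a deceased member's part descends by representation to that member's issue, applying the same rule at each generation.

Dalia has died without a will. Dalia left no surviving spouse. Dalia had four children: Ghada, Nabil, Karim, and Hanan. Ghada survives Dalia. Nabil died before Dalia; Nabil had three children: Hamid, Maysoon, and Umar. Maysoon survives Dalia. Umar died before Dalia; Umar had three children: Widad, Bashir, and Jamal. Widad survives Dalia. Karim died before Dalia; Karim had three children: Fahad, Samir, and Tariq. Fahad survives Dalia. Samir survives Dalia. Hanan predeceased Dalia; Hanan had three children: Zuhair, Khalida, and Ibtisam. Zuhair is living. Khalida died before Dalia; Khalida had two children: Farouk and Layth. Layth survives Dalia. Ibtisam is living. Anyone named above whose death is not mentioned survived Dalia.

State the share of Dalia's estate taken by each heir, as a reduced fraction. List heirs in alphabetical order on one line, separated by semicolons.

Bashir 1/36; Fahad 1/12; Farouk 1/24; Ghada 1/4; Hamid 1/12; Ibtisam 1/12; Jamal 1/36; Layth 1/24; Maysoon 1/12; Samir 1/12; Tariq 1/12; Widad 1/36; Zuhair 1/12

There is no surviving spouse, so the entire estate passes to Dalia's descendants per stirpes.
The estate is divided into 4 equal shares of 1/4 among Ghada, Nabil, Karim, Hanan.
Ghada is living and takes 1/4.
Nabil predeceased; the 1/4 allotted to Nabil's branch passes to Nabil's issue by representation.
The 1/4 is divided into 3 equal shares of 1/12 among Hamid, Maysoon, Umar.
Hamid is living and takes 1/12.
Maysoon is living and takes 1/12.
Umar predeceased; the 1/12 allotted to Umar's branch passes to Umar's issue by representation.
The 1/12 is divided into 3 equal shares of 1/36 among Widad, Bashir, Jamal.
Widad is living and takes 1/36.
Bashir is living and takes 1/36.
Jamal is living and takes 1/36.
Karim predeceased; the 1/4 allotted to Karim's branch passes to Karim's issue by representation.
The 1/4 is divided into 3 equal shares of 1/12 among Fahad, Samir, Tariq.
Fahad is living and takes 1/12.
Samir is living and takes 1/12.
Tariq is living and takes 1/12.
Hanan predeceased; the 1/4 allotted to Hanan's branch passes to Hanan's issue by representation.
The 1/4 is divided into 3 equal shares of 1/12 among Zuhair, Khalida, Ibtisam.
Zuhair is living and takes 1/12.
Khalida predeceased; the 1/12 allotted to Khalida's branch passes to Khalida's issue by representation.
The 1/12 is divided into 2 equal shares of 1/24 among Farouk, Layth.
Farouk is living and takes 1/24.
Layth is living and takes 1/24.
Ibtisam is living and takes 1/12.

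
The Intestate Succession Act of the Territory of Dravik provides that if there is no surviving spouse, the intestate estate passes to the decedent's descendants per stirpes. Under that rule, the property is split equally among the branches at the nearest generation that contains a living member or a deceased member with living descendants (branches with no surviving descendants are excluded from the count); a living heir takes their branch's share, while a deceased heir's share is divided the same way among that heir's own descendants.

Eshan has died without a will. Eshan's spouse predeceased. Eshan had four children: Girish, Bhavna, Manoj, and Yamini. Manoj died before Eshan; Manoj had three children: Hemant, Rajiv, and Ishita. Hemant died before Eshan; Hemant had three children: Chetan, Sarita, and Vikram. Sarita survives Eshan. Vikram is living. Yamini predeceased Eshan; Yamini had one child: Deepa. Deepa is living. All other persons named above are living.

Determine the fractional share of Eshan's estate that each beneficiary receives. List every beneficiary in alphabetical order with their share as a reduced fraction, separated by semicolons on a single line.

Bhavna 1/4; Chetan 1/36; Deepa 1/4; Girish 1/4; Ishita 1/12; Rajiv 1/12; Sarita 1/36; Vikram 1/36

There is no surviving spouse, so the entire estate passes to Eshan's descendants per stirpes.
The estate is divided into 4 equal shares of 1/4 among Girish, Bhavna, Manoj, Yamini.
Girish is living and takes 1/4.
Bhavna is living and takes 1/4.
Manoj predeceased; the 1/4 allotted to Manoj's branch passes to Manoj's issue by representation.
The 1/4 is divided into 3 equal shares of 1/12 among Hemant, Rajiv, Ishita.
Hemant predeceased; the 1/12 allotted to Hemant's branch passes to Hemant's issue by representation.
The 1/12 is divided into 3 equal shares of 1/36 among Chetan, Sarita, Vikram.
Chetan is living and takes 1/36.
Sarita is living and takes 1/36.
Vikram is living and takes 1/36.
Rajiv is living and takes 1/12.
Ishita is living and takes 1/12.
Yamini predeceased; the 1/4 allotted to Yamini's branch passes to Yamini's issue by representation.
Deepa is the sole taker at this level and receives the full 1/4.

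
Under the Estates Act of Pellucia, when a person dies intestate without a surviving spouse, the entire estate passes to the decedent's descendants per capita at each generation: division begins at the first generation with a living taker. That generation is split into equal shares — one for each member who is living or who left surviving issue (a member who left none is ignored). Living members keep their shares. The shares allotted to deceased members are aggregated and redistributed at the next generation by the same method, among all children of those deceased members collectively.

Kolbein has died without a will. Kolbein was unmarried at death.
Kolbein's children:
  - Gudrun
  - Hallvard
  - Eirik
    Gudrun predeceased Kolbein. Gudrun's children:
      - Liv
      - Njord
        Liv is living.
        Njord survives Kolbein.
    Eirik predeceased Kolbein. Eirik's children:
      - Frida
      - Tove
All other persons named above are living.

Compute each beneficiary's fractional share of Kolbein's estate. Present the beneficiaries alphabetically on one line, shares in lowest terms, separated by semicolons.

Frida 1/6; Hallvard 1/3; Liv 1/6; Njord 1/6; Tove 1/6

There is no surviving spouse, so the entire estate passes to Kolbein's descendants per capita at each generation.
At generation 1 (Gudrun, Hallvard, Eirik) there are 3 shares of (1)/3 = 1/3 each.
Living: Hallvard — each takes 1/3.
Deceased: Gudrun and Eirik. Their combined 2/3 is pooled and carried to generation 2.
At generation 2 (Liv, Njord, Frida, Tove) there are 4 shares of (2/3)/4 = 1/6 each.
Living: Liv, Njord, Frida, and Tove — each takes 1/6.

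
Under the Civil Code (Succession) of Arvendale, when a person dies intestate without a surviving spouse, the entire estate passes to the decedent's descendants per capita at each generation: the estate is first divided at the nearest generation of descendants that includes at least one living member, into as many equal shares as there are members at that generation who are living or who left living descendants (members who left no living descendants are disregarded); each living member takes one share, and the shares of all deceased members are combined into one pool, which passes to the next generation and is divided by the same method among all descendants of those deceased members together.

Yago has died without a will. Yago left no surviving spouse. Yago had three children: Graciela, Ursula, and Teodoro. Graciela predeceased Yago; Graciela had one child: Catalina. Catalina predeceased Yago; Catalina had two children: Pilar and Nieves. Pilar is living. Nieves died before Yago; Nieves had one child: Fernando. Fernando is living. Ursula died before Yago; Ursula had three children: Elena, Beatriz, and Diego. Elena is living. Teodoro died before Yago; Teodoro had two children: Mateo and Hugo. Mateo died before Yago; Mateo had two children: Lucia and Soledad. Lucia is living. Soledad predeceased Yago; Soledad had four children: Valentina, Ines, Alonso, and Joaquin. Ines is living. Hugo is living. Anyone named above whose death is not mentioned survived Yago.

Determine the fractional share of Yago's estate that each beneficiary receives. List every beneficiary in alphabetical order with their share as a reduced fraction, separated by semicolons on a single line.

There is no surviving spouse, so the entire estate passes to Yago's descendants per capita at each generation.
No one at generation 1 (Graciela, Ursula, Teodoro) is living; moving to the next generation.
At generation 2 (Catalina, Elena, Beatriz, Diego, Mateo, Hugo) there are 6 shares of (1)/6 = 1/6 each.
Living: Elena, Beatriz, Diego, and Hugo — each takes 1/6.
Deceased: Catalina and Mateo. Their combined 1/3 is pooled and carried to generation 3.
At generation 3 (Pilar, Nieves, Lucia, Soledad) there are 4 shares of (1/3)/4 = 1/12 each.
Living: Pilar and Lucia — each takes 1/12.
Deceased: Nieves and Soledad. Their combined 1/6 is pooled and carried to generation 4.
At generation 4 (Fernando, Valentina, Ines, Alonso, Joaquin) there are 5 shares of (1/6)/5 = 1/30 each.
Living: Fernando, Valentina, Ines, Alonso, and Joaquin — each takes 1/30.

Alonso 1/30; Beatriz 1/6; Diego 1/6; Elena 1/6; Fernando 1/30; Hugo 1/6; Ines 1/30; Joaquin 1/30; Lucia 1/12; Pilar 1/12; Valentina 1/30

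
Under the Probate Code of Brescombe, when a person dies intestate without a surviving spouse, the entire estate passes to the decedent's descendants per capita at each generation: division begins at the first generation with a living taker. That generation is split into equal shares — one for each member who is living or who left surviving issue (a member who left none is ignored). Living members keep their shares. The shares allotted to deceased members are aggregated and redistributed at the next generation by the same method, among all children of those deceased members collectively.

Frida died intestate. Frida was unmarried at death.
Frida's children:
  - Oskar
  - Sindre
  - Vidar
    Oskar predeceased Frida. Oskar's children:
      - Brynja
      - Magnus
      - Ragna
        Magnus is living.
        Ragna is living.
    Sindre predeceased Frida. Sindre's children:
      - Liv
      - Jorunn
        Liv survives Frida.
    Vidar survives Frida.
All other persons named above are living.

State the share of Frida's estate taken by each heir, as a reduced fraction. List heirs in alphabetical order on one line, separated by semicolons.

Brynja 2/15; Jorunn 2/15; Liv 2/15; Magnus 2/15; Ragna 2/15; Vidar 1/3

There is no surviving spouse, so the entire estate passes to Frida's descendants per capita at each generation.
At generation 1 (Oskar, Sindre, Vidar) there are 3 shares of (1)/3 = 1/3 each.
Living: Vidar — each takes 1/3.
Deceased: Oskar and Sindre. Their combined 2/3 is pooled and carried to generation 2.
At generation 2 (Brynja, Magnus, Ragna, Liv, Jorunn) there are 5 shares of (2/3)/5 = 2/15 each.
Living: Brynja, Magnus, Ragna, Liv, and Jorunn — each takes 2/15.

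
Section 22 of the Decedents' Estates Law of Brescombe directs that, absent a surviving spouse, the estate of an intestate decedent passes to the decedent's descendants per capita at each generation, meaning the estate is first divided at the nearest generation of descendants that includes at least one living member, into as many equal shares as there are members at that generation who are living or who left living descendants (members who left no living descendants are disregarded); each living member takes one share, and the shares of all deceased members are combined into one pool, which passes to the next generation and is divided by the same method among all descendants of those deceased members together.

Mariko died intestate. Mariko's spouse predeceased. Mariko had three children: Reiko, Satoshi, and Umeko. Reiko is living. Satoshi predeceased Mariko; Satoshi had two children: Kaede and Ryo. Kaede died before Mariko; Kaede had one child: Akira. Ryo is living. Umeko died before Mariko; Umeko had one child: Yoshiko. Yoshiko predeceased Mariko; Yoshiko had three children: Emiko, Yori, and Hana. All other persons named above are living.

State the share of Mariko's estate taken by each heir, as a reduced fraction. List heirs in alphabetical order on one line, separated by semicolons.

There is no surviving spouse, so the entire estate passes to Mariko's descendants per capita at each generation.
At generation 1 (Reiko, Satoshi, Umeko) there are 3 shares of (1)/3 = 1/3 each.
Living: Reiko — each takes 1/3.
Deceased: Satoshi and Umeko. Their combined 2/3 is pooled and carried to generation 2.
At generation 2 (Kaede, Ryo, Yoshiko) there are 3 shares of (2/3)/3 = 2/9 each.
Living: Ryo — each takes 2/9.
Deceased: Kaede and Yoshiko. Their combined 4/9 is pooled and carried to generation 3.
At generation 3 (Akira, Emiko, Yori, Hana) there are 4 shares of (4/9)/4 = 1/9 each.
Living: Akira, Emiko, Yori, and Hana — each takes 1/9.

Akira 1/9; Emiko 1/9; Hana 1/9; Reiko 1/3; Ryo 2/9; Yori 1/9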